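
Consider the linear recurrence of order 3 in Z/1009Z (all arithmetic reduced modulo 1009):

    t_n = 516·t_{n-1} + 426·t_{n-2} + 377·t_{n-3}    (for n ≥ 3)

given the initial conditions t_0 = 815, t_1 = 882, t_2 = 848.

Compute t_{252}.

325

t_3 = 516·848 + 426·882 + 377·815 = 565
t_4 = 516·565 + 426·848 + 377·882 = 518
t_5 = 516·518 + 426·565 + 377·848 = 294
t_6 = 516·294 + 426·518 + 377·565 = 157
t_7 = 516·157 + 426·294 + 377·518 = 969
t_8 = 516·969 + 426·157 + 377·294 = 685
Continuing the recurrence:
  t_9 = 81;  t_10 = 691;  t_11 = 520;  t_12 = 940;  t_13 = 445;  t_14 = 738
  t_15 = 514;  t_16 = 717;  t_17 = 431;  t_18 = 181;  t_19 = 433;  t_20 = 899
  t_21 = 189;  t_22 = 1006;  t_23 = 163;  t_24 = 715;  t_25 = 350;  t_26 = 772
  t_27 = 726;  t_28 = 995;  t_29 = 813;  t_30 = 117;  t_31 = 859;  t_32 = 459
  t_33 = 118;  t_34 = 90;  t_35 = 348;  t_36 = 54;  t_37 = 170;  t_38 = 769
  t_39 = 217;  t_40 = 165;  t_41 = 328;  t_42 = 485;  t_43 = 161;  t_44 = 661
  t_45 = 224;  t_46 = 790;  t_47 = 556;  t_48 = 575;  t_49 = 979;  t_50 = 167
  t_51 = 584;  t_52 = 963;  t_53 = 442;  t_54 = 828;  t_55 = 870;  t_56 = 651
  t_57 = 611;  t_58 = 384;  t_59 = 584;  t_60 = 74;  t_61 = 893;  t_62 = 126
  t_63 = 111;  t_64 = 626;  t_65 = 78;  t_66 = 666;  t_67 = 423;  t_68 = 656
  t_69 = 918;  t_70 = 479;  t_71 = 651;  t_72 = 154;  t_73 = 585;  t_74 = 428
  t_75 = 409;  t_76 = 445;  t_77 = 170;  t_78 = 640;  t_79 = 340;  t_80 = 607
  t_81 = 95;  t_82 = 903;  t_83 = 705;  t_84 = 280;  t_85 = 239;  t_86 = 862
  t_87 = 352;  t_88 = 250;  t_89 = 544;  t_90 = 273;  t_91 = 704;  t_92 = 548
  t_93 = 482;  t_94 = 908;  t_95 = 608;  t_96 = 384;  t_97 = 340;  t_98 = 173
  t_99 = 501;  t_100 = 290;  t_101 = 471;  t_102 = 503;  t_103 = 448;  t_104 = 460
  t_105 = 331;  t_106 = 882;  t_107 = 680;  t_108 = 812;  t_109 = 907;  t_110 = 744
  t_111 = 816;  t_112 = 309;  t_113 = 528;  t_114 = 369;  t_115 = 82;  t_116 = 7
  t_117 = 73;  t_118 = 934;  t_119 = 82;  t_120 = 550;  t_121 = 874;  t_122 = 817
  t_123 = 318;  t_124 = 122;  t_125 = 920;  t_126 = 818;  t_127 = 334;  t_128 = 921
  t_129 = 653;  t_130 = 589;  t_131 = 30;  t_132 = 3;  t_133 = 275;  t_134 = 111
  t_135 = 1000;  t_136 = 12;  t_137 = 818;  t_138 = 27;  t_139 = 657;  t_140 = 23
  t_141 = 238;  t_142 = 911;  t_143 = 969;  t_144 = 95;  t_145 = 79;  t_146 = 569
  t_147 = 842;  t_148 = 349;  t_149 = 575;  t_150 = 4;  t_151 = 212;  t_152 = 955
  t_153 = 389;  t_154 = 349;  t_155 = 542;  t_156 = 878;  t_157 = 241;  t_158 = 454
  t_159 = 987;  t_160 = 479;  t_161 = 305;  t_162 = 999;  t_163 = 635;  t_164 = 479
  t_165 = 323;  t_166 = 681;  t_167 = 610;  t_168 = 157;  t_169 = 281;  t_170 = 915
  t_171 = 230;  t_172 = 935;  t_173 = 142;  t_174 = 315;  t_175 = 397;  t_176 = 75
  t_177 = 670;  t_178 = 641;  t_179 = 709;  t_180 = 553;  t_181 = 650;  t_182 = 801
  t_183 = 687;  t_184 = 380;  t_185 = 672;  t_186 = 791;  t_187 = 218;  t_188 = 534
  t_189 = 679;  t_190 = 148;  t_191 = 891;  t_192 = 848;  t_193 = 145;  t_194 = 90
  t_195 = 90;  t_196 = 203;  t_197 = 443;  t_198 = 891;  t_199 = 543;  t_200 = 394
  t_201 = 662;  t_202 = 784;  t_203 = 651;  t_204 = 275;  t_205 = 422;  t_206 = 154
  t_207 = 680;  t_208 = 448;  t_209 = 749;  t_210 = 258;  t_211 = 563;  t_212 = 705
  t_213 = 638;  t_214 = 283;  t_215 = 508;  t_216 = 659;  t_217 = 230;  t_218 = 665
  t_219 = 416;  t_220 = 445;  t_221 = 682;  t_222 = 86;  t_223 = 191;  t_224 = 814
  t_225 = 51;  t_226 = 118;  t_227 = 18;  t_228 = 81;  t_229 = 113;  t_230 = 718
  t_231 = 158;  t_232 = 163;  t_233 = 340;  t_234 = 735;  t_235 = 331;  t_236 = 632
  t_237 = 580;  t_238 = 116;  t_239 = 340;  t_240 = 565;  t_241 = 837;  t_242 = 625
  t_243 = 111;  t_244 = 378;  t_245 = 702;  t_246 = 67;  t_247 = 891;  t_248 = 238
  t_249 = 935;  t_250 = 556
t_251 = 516·556 + 426·935 + 377·238 = 20
t_252 = 516·20 + 426·556 + 377·935 = 325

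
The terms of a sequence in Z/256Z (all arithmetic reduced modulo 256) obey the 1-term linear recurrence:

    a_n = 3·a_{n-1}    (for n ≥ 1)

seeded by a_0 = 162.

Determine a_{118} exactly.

210

a_1 = 3·162 = 230
a_2 = 3·230 = 178
a_3 = 3·178 = 22
a_4 = 3·22 = 66
a_5 = 3·66 = 198
a_6 = 3·198 = 82
a_7 = 3·82 = 246
a_8 = 3·246 = 226
a_9 = 3·226 = 166
a_10 = 3·166 = 242
a_11 = 3·242 = 214
a_12 = 3·214 = 130
a_13 = 3·130 = 134
a_14 = 3·134 = 146
a_15 = 3·146 = 182
a_16 = 3·182 = 34
a_17 = 3·34 = 102
a_18 = 3·102 = 50
a_19 = 3·50 = 150
a_20 = 3·150 = 194
a_21 = 3·194 = 70
a_22 = 3·70 = 210
a_23 = 3·210 = 118
a_24 = 3·118 = 98
a_25 = 3·98 = 38
a_26 = 3·38 = 114
a_27 = 3·114 = 86
a_28 = 3·86 = 2
a_29 = 3·2 = 6
a_30 = 3·6 = 18
a_31 = 3·18 = 54
a_32 = 3·54 = 162
(a_32) = (162) = (a_0), so the sequence has period 32.
118 ≡ 22 (mod 32), hence a_118 = a_22 = 210.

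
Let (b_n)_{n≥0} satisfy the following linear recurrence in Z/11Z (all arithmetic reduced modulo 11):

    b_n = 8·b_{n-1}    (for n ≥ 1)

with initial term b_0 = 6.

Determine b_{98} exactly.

b_1 = 8·6 = 4
b_2 = 8·4 = 10
b_3 = 8·10 = 3
b_4 = 8·3 = 2
b_5 = 8·2 = 5
b_6 = 8·5 = 7
b_7 = 8·7 = 1
b_8 = 8·1 = 8
b_9 = 8·8 = 9
b_10 = 8·9 = 6
(b_10) = (6) = (b_0), so the sequence has period 10.
98 ≡ 8 (mod 10), hence b_98 = b_8 = 8.

8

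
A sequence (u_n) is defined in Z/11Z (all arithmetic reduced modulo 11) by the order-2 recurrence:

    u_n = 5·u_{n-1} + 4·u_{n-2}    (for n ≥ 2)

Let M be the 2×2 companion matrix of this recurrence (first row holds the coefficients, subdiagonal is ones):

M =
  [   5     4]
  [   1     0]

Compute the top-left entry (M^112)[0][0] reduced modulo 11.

4

(M^112)[0][0] is the top entry after applying M 112 times to the unit state (1, 0). Equivalently it is h_{113} for the auxiliary sequence (h_n) obeying the same recurrence with h_1 = 1 and h_i = 0 for 0 ≤ i < 1:
h_2 = 5·1 + 4·0 = 5
h_3 = 5·5 + 4·1 = 7
h_4 = 5·7 + 4·5 = 0
h_5 = 5·0 + 4·7 = 6
h_6 = 5·6 + 4·0 = 8
h_7 = 5·8 + 4·6 = 9
h_8 = 5·9 + 4·8 = 0
h_9 = 5·0 + 4·9 = 3
h_10 = 5·3 + 4·0 = 4
h_11 = 5·4 + 4·3 = 10
h_12 = 5·10 + 4·4 = 0
h_13 = 5·0 + 4·10 = 7
h_14 = 5·7 + 4·0 = 2
h_15 = 5·2 + 4·7 = 5
h_16 = 5·5 + 4·2 = 0
h_17 = 5·0 + 4·5 = 9
h_18 = 5·9 + 4·0 = 1
h_19 = 5·1 + 4·9 = 8
h_20 = 5·8 + 4·1 = 0
h_21 = 5·0 + 4·8 = 10
h_22 = 5·10 + 4·0 = 6
h_23 = 5·6 + 4·10 = 4
h_24 = 5·4 + 4·6 = 0
h_25 = 5·0 + 4·4 = 5
h_26 = 5·5 + 4·0 = 3
h_27 = 5·3 + 4·5 = 2
h_28 = 5·2 + 4·3 = 0
h_29 = 5·0 + 4·2 = 8
h_30 = 5·8 + 4·0 = 7
h_31 = 5·7 + 4·8 = 1
h_32 = 5·1 + 4·7 = 0
h_33 = 5·0 + 4·1 = 4
h_34 = 5·4 + 4·0 = 9
h_35 = 5·9 + 4·4 = 6
h_36 = 5·6 + 4·9 = 0
h_37 = 5·0 + 4·6 = 2
h_38 = 5·2 + 4·0 = 10
h_39 = 5·10 + 4·2 = 3
h_40 = 5·3 + 4·10 = 0
h_41 = 5·0 + 4·3 = 1
(h_40, h_41) = (0, 1) = (h_0, h_1), so the sequence has period 40.
113 ≡ 33 (mod 40), hence h_113 = h_33 = 4.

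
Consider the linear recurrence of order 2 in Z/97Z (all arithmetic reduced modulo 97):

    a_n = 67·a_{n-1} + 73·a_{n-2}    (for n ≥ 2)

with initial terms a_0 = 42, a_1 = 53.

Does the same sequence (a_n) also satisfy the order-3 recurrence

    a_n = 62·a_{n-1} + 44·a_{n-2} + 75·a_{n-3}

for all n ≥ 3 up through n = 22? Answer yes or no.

Terms a_0..a_22: 42, 53, 21, 38, 5, 5, 21, 26, 74, 66, 27, 31, 71, 36, 29, 12, 11, 61, 40, 52, 2, 50, 4
n=3: candidate gives 91, actual a_3 = 38 ✗

no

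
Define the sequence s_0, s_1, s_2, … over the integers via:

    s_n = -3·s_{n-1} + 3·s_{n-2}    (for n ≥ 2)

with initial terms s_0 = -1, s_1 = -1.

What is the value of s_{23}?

s_2 = -3·-1 + 3·-1 = 0
s_3 = -3·0 + 3·-1 = -3
s_4 = -3·-3 + 3·0 = 9
s_5 = -3·9 + 3·-3 = -36
s_6 = -3·-36 + 3·9 = 135
s_7 = -3·135 + 3·-36 = -513
s_8 = -3·-513 + 3·135 = 1944
s_9 = -3·1944 + 3·-513 = -7371
s_10 = -3·-7371 + 3·1944 = 27945
s_11 = -3·27945 + 3·-7371 = -105948
s_12 = -3·-105948 + 3·27945 = 401679
s_13 = -3·401679 + 3·-105948 = -1522881
s_14 = -3·-1522881 + 3·401679 = 5773680
s_15 = -3·5773680 + 3·-1522881 = -21889683
s_16 = -3·-21889683 + 3·5773680 = 82990089
s_17 = -3·82990089 + 3·-21889683 = -314639316
s_18 = -3·-314639316 + 3·82990089 = 1192888215
s_19 = -3·1192888215 + 3·-314639316 = -4522582593
s_20 = -3·-4522582593 + 3·1192888215 = 17146412424
s_21 = -3·17146412424 + 3·-4522582593 = -65006985051
s_22 = -3·-65006985051 + 3·17146412424 = 246460192425
s_23 = -3·246460192425 + 3·-65006985051 = -934401532428

-934401532428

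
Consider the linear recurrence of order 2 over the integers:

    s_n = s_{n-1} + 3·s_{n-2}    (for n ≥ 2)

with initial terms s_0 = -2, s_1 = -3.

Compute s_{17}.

s_2 = 1·-3 + 3·-2 = -9
s_3 = 1·-9 + 3·-3 = -18
s_4 = 1·-18 + 3·-9 = -45
s_5 = 1·-45 + 3·-18 = -99
s_6 = 1·-99 + 3·-45 = -234
s_7 = 1·-234 + 3·-99 = -531
s_8 = 1·-531 + 3·-234 = -1233
s_9 = 1·-1233 + 3·-531 = -2826
s_10 = 1·-2826 + 3·-1233 = -6525
s_11 = 1·-6525 + 3·-2826 = -15003
s_12 = 1·-15003 + 3·-6525 = -34578
s_13 = 1·-34578 + 3·-15003 = -79587
s_14 = 1·-79587 + 3·-34578 = -183321
s_15 = 1·-183321 + 3·-79587 = -422082
s_16 = 1·-422082 + 3·-183321 = -972045
s_17 = 1·-972045 + 3·-422082 = -2238291

-2238291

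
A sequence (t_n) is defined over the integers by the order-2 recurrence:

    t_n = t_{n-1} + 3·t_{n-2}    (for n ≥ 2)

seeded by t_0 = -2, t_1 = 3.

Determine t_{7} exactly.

t_2 = 1·3 + 3·-2 = -3
t_3 = 1·-3 + 3·3 = 6
t_4 = 1·6 + 3·-3 = -3
t_5 = 1·-3 + 3·6 = 15
t_6 = 1·15 + 3·-3 = 6
t_7 = 1·6 + 3·15 = 51

51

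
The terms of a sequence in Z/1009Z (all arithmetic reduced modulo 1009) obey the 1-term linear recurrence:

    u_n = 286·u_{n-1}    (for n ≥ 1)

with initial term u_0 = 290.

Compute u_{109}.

288

u_1 = 286·290 = 202
u_2 = 286·202 = 259
u_3 = 286·259 = 417
u_4 = 286·417 = 200
u_5 = 286·200 = 696
u_6 = 286·696 = 283
u_7 = 286·283 = 218
u_8 = 286·218 = 799
u_9 = 286·799 = 480
u_10 = 286·480 = 56
u_11 = 286·56 = 881
u_12 = 286·881 = 725
u_13 = 286·725 = 505
u_14 = 286·505 = 143
u_15 = 286·143 = 538
u_16 = 286·538 = 500
u_17 = 286·500 = 731
u_18 = 286·731 = 203
u_19 = 286·203 = 545
u_20 = 286·545 = 484
u_21 = 286·484 = 191
u_22 = 286·191 = 140
u_23 = 286·140 = 689
u_24 = 286·689 = 299
u_25 = 286·299 = 758
u_26 = 286·758 = 862
u_27 = 286·862 = 336
u_28 = 286·336 = 241
u_29 = 286·241 = 314
u_30 = 286·314 = 3
u_31 = 286·3 = 858
u_32 = 286·858 = 201
u_33 = 286·201 = 982
u_34 = 286·982 = 350
u_35 = 286·350 = 209
u_36 = 286·209 = 243
u_37 = 286·243 = 886
u_38 = 286·886 = 137
u_39 = 286·137 = 840
u_40 = 286·840 = 98
u_41 = 286·98 = 785
u_42 = 286·785 = 512
u_43 = 286·512 = 127
u_44 = 286·127 = 1007
u_45 = 286·1007 = 437
u_46 = 286·437 = 875
u_47 = 286·875 = 18
u_48 = 286·18 = 103
u_49 = 286·103 = 197
u_50 = 286·197 = 847
u_51 = 286·847 = 82
u_52 = 286·82 = 245
u_53 = 286·245 = 449
u_54 = 286·449 = 271
u_55 = 286·271 = 822
u_56 = 286·822 = 1004
u_57 = 286·1004 = 588
u_58 = 286·588 = 674
u_59 = 286·674 = 45
u_60 = 286·45 = 762
u_61 = 286·762 = 997
u_62 = 286·997 = 604
u_63 = 286·604 = 205
u_64 = 286·205 = 108
u_65 = 286·108 = 618
u_66 = 286·618 = 173
u_67 = 286·173 = 37
u_68 = 286·37 = 492
u_69 = 286·492 = 461
u_70 = 286·461 = 676
u_71 = 286·676 = 617
u_72 = 286·617 = 896
u_73 = 286·896 = 979
u_74 = 286·979 = 501
u_75 = 286·501 = 8
u_76 = 286·8 = 270
u_77 = 286·270 = 536
u_78 = 286·536 = 937
u_79 = 286·937 = 597
u_80 = 286·597 = 221
u_81 = 286·221 = 648
u_82 = 286·648 = 681
u_83 = 286·681 = 29
u_84 = 286·29 = 222
u_85 = 286·222 = 934
u_86 = 286·934 = 748
u_87 = 286·748 = 20
u_88 = 286·20 = 675
u_89 = 286·675 = 331
u_90 = 286·331 = 829
u_91 = 286·829 = 988
u_92 = 286·988 = 48
u_93 = 286·48 = 611
u_94 = 286·611 = 189
u_95 = 286·189 = 577
u_96 = 286·577 = 555
u_97 = 286·555 = 317
u_98 = 286·317 = 861
u_99 = 286·861 = 50
u_100 = 286·50 = 174
u_101 = 286·174 = 323
u_102 = 286·323 = 559
u_103 = 286·559 = 452
u_104 = 286·452 = 120
u_105 = 286·120 = 14
u_106 = 286·14 = 977
u_107 = 286·977 = 938
u_108 = 286·938 = 883
u_109 = 286·883 = 288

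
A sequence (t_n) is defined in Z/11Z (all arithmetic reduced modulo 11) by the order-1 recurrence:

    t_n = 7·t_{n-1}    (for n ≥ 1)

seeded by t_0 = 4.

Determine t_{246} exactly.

t_1 = 7·4 = 6
t_2 = 7·6 = 9
t_3 = 7·9 = 8
t_4 = 7·8 = 1
t_5 = 7·1 = 7
t_6 = 7·7 = 5
t_7 = 7·5 = 2
t_8 = 7·2 = 3
t_9 = 7·3 = 10
t_10 = 7·10 = 4
(t_10) = (4) = (t_0), so the sequence has period 10.
246 ≡ 6 (mod 10), hence t_246 = t_6 = 5.

5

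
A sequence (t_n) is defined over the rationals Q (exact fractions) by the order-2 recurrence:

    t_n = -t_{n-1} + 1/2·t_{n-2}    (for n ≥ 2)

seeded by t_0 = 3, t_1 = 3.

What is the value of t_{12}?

t_2 = -1·3 + 1/2·3 = -3/2
t_3 = -1·-3/2 + 1/2·3 = 3
t_4 = -1·3 + 1/2·-3/2 = -15/4
t_5 = -1·-15/4 + 1/2·3 = 21/4
t_6 = -1·21/4 + 1/2·-15/4 = -57/8
t_7 = -1·-57/8 + 1/2·21/4 = 39/4
t_8 = -1·39/4 + 1/2·-57/8 = -213/16
t_9 = -1·-213/16 + 1/2·39/4 = 291/16
t_10 = -1·291/16 + 1/2·-213/16 = -795/32
t_11 = -1·-795/32 + 1/2·291/16 = 543/16
t_12 = -1·543/16 + 1/2·-795/32 = -2967/64

-2967/64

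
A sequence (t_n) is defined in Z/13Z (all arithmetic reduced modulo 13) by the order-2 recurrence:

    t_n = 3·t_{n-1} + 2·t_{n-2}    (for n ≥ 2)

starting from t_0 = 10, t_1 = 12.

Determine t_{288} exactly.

t_2 = 3·12 + 2·10 = 4
t_3 = 3·4 + 2·12 = 10
t_4 = 3·10 + 2·4 = 12
(t_3, t_4) = (10, 12) = (t_0, t_1), so the sequence has period 3.
288 ≡ 0 (mod 3), hence t_288 = t_0 = 10.

10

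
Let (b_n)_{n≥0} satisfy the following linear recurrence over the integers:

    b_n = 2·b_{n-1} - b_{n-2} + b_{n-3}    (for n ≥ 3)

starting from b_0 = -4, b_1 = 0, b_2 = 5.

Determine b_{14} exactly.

b_3 = 2·5 + -1·0 + 1·-4 = 6
b_4 = 2·6 + -1·5 + 1·0 = 7
b_5 = 2·7 + -1·6 + 1·5 = 13
b_6 = 2·13 + -1·7 + 1·6 = 25
b_7 = 2·25 + -1·13 + 1·7 = 44
b_8 = 2·44 + -1·25 + 1·13 = 76
b_9 = 2·76 + -1·44 + 1·25 = 133
b_10 = 2·133 + -1·76 + 1·44 = 234
b_11 = 2·234 + -1·133 + 1·76 = 411
b_12 = 2·411 + -1·234 + 1·133 = 721
b_13 = 2·721 + -1·411 + 1·234 = 1265
b_14 = 2·1265 + -1·721 + 1·411 = 2220

2220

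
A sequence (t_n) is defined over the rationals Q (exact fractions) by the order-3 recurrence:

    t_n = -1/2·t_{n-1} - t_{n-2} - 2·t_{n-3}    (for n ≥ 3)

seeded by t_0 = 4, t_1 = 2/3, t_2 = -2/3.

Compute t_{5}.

t_3 = -1/2·-2/3 + -1·2/3 + -2·4 = -25/3
t_4 = -1/2·-25/3 + -1·-2/3 + -2·2/3 = 7/2
t_5 = -1/2·7/2 + -1·-25/3 + -2·-2/3 = 95/12

95/12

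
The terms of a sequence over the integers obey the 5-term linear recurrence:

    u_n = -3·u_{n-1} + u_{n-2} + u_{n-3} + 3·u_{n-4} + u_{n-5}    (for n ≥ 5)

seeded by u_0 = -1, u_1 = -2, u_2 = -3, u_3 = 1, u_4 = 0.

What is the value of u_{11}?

-6857

u_5 = -3·0 + 1·1 + 1·-3 + 3·-2 + 1·-1 = -9
u_6 = -3·-9 + 1·0 + 1·1 + 3·-3 + 1·-2 = 17
u_7 = -3·17 + 1·-9 + 1·0 + 3·1 + 1·-3 = -60
u_8 = -3·-60 + 1·17 + 1·-9 + 3·0 + 1·1 = 189
u_9 = -3·189 + 1·-60 + 1·17 + 3·-9 + 1·0 = -637
u_10 = -3·-637 + 1·189 + 1·-60 + 3·17 + 1·-9 = 2082
u_11 = -3·2082 + 1·-637 + 1·189 + 3·-60 + 1·17 = -6857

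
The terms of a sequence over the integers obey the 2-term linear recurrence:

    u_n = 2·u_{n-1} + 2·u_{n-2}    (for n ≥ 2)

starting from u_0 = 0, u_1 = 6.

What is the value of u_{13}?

818304

u_2 = 2·6 + 2·0 = 12
u_3 = 2·12 + 2·6 = 36
u_4 = 2·36 + 2·12 = 96
u_5 = 2·96 + 2·36 = 264
u_6 = 2·264 + 2·96 = 720
u_7 = 2·720 + 2·264 = 1968
u_8 = 2·1968 + 2·720 = 5376
u_9 = 2·5376 + 2·1968 = 14688
u_10 = 2·14688 + 2·5376 = 40128
u_11 = 2·40128 + 2·14688 = 109632
u_12 = 2·109632 + 2·40128 = 299520
u_13 = 2·299520 + 2·109632 = 818304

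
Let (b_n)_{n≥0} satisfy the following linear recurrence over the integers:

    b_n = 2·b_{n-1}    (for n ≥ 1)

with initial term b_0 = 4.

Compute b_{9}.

2048

b_1 = 2·4 = 8
b_2 = 2·8 = 16
b_3 = 2·16 = 32
b_4 = 2·32 = 64
b_5 = 2·64 = 128
b_6 = 2·128 = 256
b_7 = 2·256 = 512
b_8 = 2·512 = 1024
b_9 = 2·1024 = 2048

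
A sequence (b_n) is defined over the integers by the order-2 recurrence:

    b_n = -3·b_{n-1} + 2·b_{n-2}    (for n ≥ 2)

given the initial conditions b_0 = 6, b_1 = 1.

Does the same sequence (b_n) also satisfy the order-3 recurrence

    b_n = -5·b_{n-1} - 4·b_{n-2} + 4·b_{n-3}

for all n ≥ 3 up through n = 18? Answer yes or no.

Terms b_0..b_18: 6, 1, 9, -25, 93, -329, 1173, -4177, 14877, -52985, 188709, -672097, 2393709, -8525321, 30363381, -108140785, 385149117, -1371728921, 4885484997
n=3: candidate gives -25, actual b_3 = -25 ✓
n=4: candidate gives 93, actual b_4 = 93 ✓
n=5: candidate gives -329, actual b_5 = -329 ✓
n=6: candidate gives 1173, actual b_6 = 1173 ✓
n=7: candidate gives -4177, actual b_7 = -4177 ✓
n=8: candidate gives 14877, actual b_8 = 14877 ✓
n=9: candidate gives -52985, actual b_9 = -52985 ✓
n=10: candidate gives 188709, actual b_10 = 188709 ✓
n=11: candidate gives -672097, actual b_11 = -672097 ✓
n=12: candidate gives 2393709, actual b_12 = 2393709 ✓
n=13: candidate gives -8525321, actual b_13 = -8525321 ✓
n=14: candidate gives 30363381, actual b_14 = 30363381 ✓
n=15: candidate gives -108140785, actual b_15 = -108140785 ✓
n=16: candidate gives 385149117, actual b_16 = 385149117 ✓
n=17: candidate gives -1371728921, actual b_17 = -1371728921 ✓
n=18: candidate gives 4885484997, actual b_18 = 4885484997 ✓

yes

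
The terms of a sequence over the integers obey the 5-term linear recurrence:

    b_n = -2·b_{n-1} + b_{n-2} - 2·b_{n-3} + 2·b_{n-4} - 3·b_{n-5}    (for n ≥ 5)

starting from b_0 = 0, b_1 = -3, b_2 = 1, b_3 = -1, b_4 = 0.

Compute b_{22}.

318189994

b_5 = -2·0 + 1·-1 + -2·1 + 2·-3 + -3·0 = -9
b_6 = -2·-9 + 1·0 + -2·-1 + 2·1 + -3·-3 = 31
b_7 = -2·31 + 1·-9 + -2·0 + 2·-1 + -3·1 = -76
b_8 = -2·-76 + 1·31 + -2·-9 + 2·0 + -3·-1 = 204
b_9 = -2·204 + 1·-76 + -2·31 + 2·-9 + -3·0 = -564
b_10 = -2·-564 + 1·204 + -2·-76 + 2·31 + -3·-9 = 1573
b_11 = -2·1573 + 1·-564 + -2·204 + 2·-76 + -3·31 = -4363
b_12 = -2·-4363 + 1·1573 + -2·-564 + 2·204 + -3·-76 = 12063
b_13 = -2·12063 + 1·-4363 + -2·1573 + 2·-564 + -3·204 = -33375
b_14 = -2·-33375 + 1·12063 + -2·-4363 + 2·1573 + -3·-564 = 92377
b_15 = -2·92377 + 1·-33375 + -2·12063 + 2·-4363 + -3·1573 = -255700
b_16 = -2·-255700 + 1·92377 + -2·-33375 + 2·12063 + -3·-4363 = 707742
b_17 = -2·707742 + 1·-255700 + -2·92377 + 2·-33375 + -3·12063 = -1958877
b_18 = -2·-1958877 + 1·707742 + -2·-255700 + 2·92377 + -3·-33375 = 5421775
b_19 = -2·5421775 + 1·-1958877 + -2·707742 + 2·-255700 + -3·92377 = -15006442
b_20 = -2·-15006442 + 1·5421775 + -2·-1958877 + 2·707742 + -3·-255700 = 41534997
b_21 = -2·41534997 + 1·-15006442 + -2·5421775 + 2·-1958877 + -3·707742 = -114960966
b_22 = -2·-114960966 + 1·41534997 + -2·-15006442 + 2·5421775 + -3·-1958877 = 318189994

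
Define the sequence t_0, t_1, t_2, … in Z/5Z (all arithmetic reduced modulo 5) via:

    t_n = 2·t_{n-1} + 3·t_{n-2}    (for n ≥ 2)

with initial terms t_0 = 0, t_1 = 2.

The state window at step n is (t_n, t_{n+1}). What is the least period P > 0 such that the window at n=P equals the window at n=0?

n=0: window = (0, 2)
n=1: window = (2, 4)
n=2: window = (4, 4)
n=3: window = (4, 0)
n=4: window = (0, 2)
window at n=4 equals window at n=0 → period = 4

4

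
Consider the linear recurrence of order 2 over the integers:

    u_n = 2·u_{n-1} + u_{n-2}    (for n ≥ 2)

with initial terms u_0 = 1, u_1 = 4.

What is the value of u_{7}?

u_2 = 2·4 + 1·1 = 9
u_3 = 2·9 + 1·4 = 22
u_4 = 2·22 + 1·9 = 53
u_5 = 2·53 + 1·22 = 128
u_6 = 2·128 + 1·53 = 309
u_7 = 2·309 + 1·128 = 746

746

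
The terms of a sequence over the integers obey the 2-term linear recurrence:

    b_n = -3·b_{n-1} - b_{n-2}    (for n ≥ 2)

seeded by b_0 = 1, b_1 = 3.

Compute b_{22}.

b_2 = -3·3 + -1·1 = -10
b_3 = -3·-10 + -1·3 = 27
b_4 = -3·27 + -1·-10 = -71
b_5 = -3·-71 + -1·27 = 186
b_6 = -3·186 + -1·-71 = -487
b_7 = -3·-487 + -1·186 = 1275
b_8 = -3·1275 + -1·-487 = -3338
b_9 = -3·-3338 + -1·1275 = 8739
b_10 = -3·8739 + -1·-3338 = -22879
b_11 = -3·-22879 + -1·8739 = 59898
b_12 = -3·59898 + -1·-22879 = -156815
b_13 = -3·-156815 + -1·59898 = 410547
b_14 = -3·410547 + -1·-156815 = -1074826
b_15 = -3·-1074826 + -1·410547 = 2813931
b_16 = -3·2813931 + -1·-1074826 = -7366967
b_17 = -3·-7366967 + -1·2813931 = 19286970
b_18 = -3·19286970 + -1·-7366967 = -50493943
b_19 = -3·-50493943 + -1·19286970 = 132194859
b_20 = -3·132194859 + -1·-50493943 = -346090634
b_21 = -3·-346090634 + -1·132194859 = 906077043
b_22 = -3·906077043 + -1·-346090634 = -2372140495

-2372140495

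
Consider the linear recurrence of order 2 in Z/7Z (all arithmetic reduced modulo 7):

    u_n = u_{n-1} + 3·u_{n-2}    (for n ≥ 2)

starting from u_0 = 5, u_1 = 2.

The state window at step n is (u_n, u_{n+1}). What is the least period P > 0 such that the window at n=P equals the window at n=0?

n=0: window = (5, 2)
n=1: window = (2, 3)
n=2: window = (3, 2)
n=3: window = (2, 4)
n=4: window = (4, 3)
n=5: window = (3, 1)
n=6: window = (1, 3)
n=7: window = (3, 6)
n=8: window = (6, 1)
n=9: window = (1, 5)
n=10: window = (5, 1)
n=11: window = (1, 2)
n=12: window = (2, 5)
n=13: window = (5, 4)
n=14: window = (4, 5)
n=15: window = (5, 3)
n=16: window = (3, 4)
n=17: window = (4, 6)
n=18: window = (6, 4)
n=19: window = (4, 1)
n=20: window = (1, 6)
n=21: window = (6, 2)
n=22: window = (2, 6)
n=23: window = (6, 5)
n=24: window = (5, 2)
window at n=24 equals window at n=0 → period = 24

24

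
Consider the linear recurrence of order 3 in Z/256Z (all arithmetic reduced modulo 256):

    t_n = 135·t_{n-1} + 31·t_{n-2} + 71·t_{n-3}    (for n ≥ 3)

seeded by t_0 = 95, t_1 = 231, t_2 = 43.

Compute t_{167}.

t_3 = 135·43 + 31·231 + 71·95 = 255
t_4 = 135·255 + 31·43 + 71·231 = 191
t_5 = 135·191 + 31·255 + 71·43 = 135
t_6 = 135·135 + 31·191 + 71·255 = 11
t_7 = 135·11 + 31·135 + 71·191 = 31
t_8 = 135·31 + 31·11 + 71·135 = 31
t_9 = 135·31 + 31·31 + 71·11 = 39
t_10 = 135·39 + 31·31 + 71·31 = 235
t_11 = 135·235 + 31·39 + 71·31 = 63
t_12 = 135·63 + 31·235 + 71·39 = 127
t_13 = 135·127 + 31·63 + 71·235 = 199
t_14 = 135·199 + 31·127 + 71·63 = 203
t_15 = 135·203 + 31·199 + 71·127 = 95
t_16 = 135·95 + 31·203 + 71·199 = 223
t_17 = 135·223 + 31·95 + 71·203 = 103
t_18 = 135·103 + 31·223 + 71·95 = 171
t_19 = 135·171 + 31·103 + 71·223 = 127
t_20 = 135·127 + 31·171 + 71·103 = 63
t_21 = 135·63 + 31·127 + 71·171 = 7
t_22 = 135·7 + 31·63 + 71·127 = 139
t_23 = 135·139 + 31·7 + 71·63 = 159
t_24 = 135·159 + 31·139 + 71·7 = 159
t_25 = 135·159 + 31·159 + 71·139 = 167
t_26 = 135·167 + 31·159 + 71·159 = 107
t_27 = 135·107 + 31·167 + 71·159 = 191
t_28 = 135·191 + 31·107 + 71·167 = 255
t_29 = 135·255 + 31·191 + 71·107 = 71
t_30 = 135·71 + 31·255 + 71·191 = 75
t_31 = 135·75 + 31·71 + 71·255 = 223
t_32 = 135·223 + 31·75 + 71·71 = 95
t_33 = 135·95 + 31·223 + 71·75 = 231
t_34 = 135·231 + 31·95 + 71·223 = 43
(t_32, t_33, t_34) = (95, 231, 43) = (t_0, t_1, t_2), so the sequence has period 32.
167 ≡ 7 (mod 32), hence t_167 = t_7 = 31.

31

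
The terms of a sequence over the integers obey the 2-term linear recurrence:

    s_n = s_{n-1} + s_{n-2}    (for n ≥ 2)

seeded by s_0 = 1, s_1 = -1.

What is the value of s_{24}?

s_2 = 1·-1 + 1·1 = 0
s_3 = 1·0 + 1·-1 = -1
s_4 = 1·-1 + 1·0 = -1
s_5 = 1·-1 + 1·-1 = -2
s_6 = 1·-2 + 1·-1 = -3
s_7 = 1·-3 + 1·-2 = -5
s_8 = 1·-5 + 1·-3 = -8
s_9 = 1·-8 + 1·-5 = -13
s_10 = 1·-13 + 1·-8 = -21
s_11 = 1·-21 + 1·-13 = -34
s_12 = 1·-34 + 1·-21 = -55
s_13 = 1·-55 + 1·-34 = -89
s_14 = 1·-89 + 1·-55 = -144
s_15 = 1·-144 + 1·-89 = -233
s_16 = 1·-233 + 1·-144 = -377
s_17 = 1·-377 + 1·-233 = -610
s_18 = 1·-610 + 1·-377 = -987
s_19 = 1·-987 + 1·-610 = -1597
s_20 = 1·-1597 + 1·-987 = -2584
s_21 = 1·-2584 + 1·-1597 = -4181
s_22 = 1·-4181 + 1·-2584 = -6765
s_23 = 1·-6765 + 1·-4181 = -10946
s_24 = 1·-10946 + 1·-6765 = -17711

-17711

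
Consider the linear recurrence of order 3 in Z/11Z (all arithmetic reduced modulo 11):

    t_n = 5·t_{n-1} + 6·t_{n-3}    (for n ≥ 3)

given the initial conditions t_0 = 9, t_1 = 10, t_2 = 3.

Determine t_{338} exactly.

t_3 = 5·3 + 0·10 + 6·9 = 3
t_4 = 5·3 + 0·3 + 6·10 = 9
t_5 = 5·9 + 0·3 + 6·3 = 8
t_6 = 5·8 + 0·9 + 6·3 = 3
t_7 = 5·3 + 0·8 + 6·9 = 3
t_8 = 5·3 + 0·3 + 6·8 = 8
t_9 = 5·8 + 0·3 + 6·3 = 3
t_10 = 5·3 + 0·8 + 6·3 = 0
t_11 = 5·0 + 0·3 + 6·8 = 4
t_12 = 5·4 + 0·0 + 6·3 = 5
t_13 = 5·5 + 0·4 + 6·0 = 3
t_14 = 5·3 + 0·5 + 6·4 = 6
t_15 = 5·6 + 0·3 + 6·5 = 5
t_16 = 5·5 + 0·6 + 6·3 = 10
t_17 = 5·10 + 0·5 + 6·6 = 9
t_18 = 5·9 + 0·10 + 6·5 = 9
t_19 = 5·9 + 0·9 + 6·10 = 6
t_20 = 5·6 + 0·9 + 6·9 = 7
t_21 = 5·7 + 0·6 + 6·9 = 1
t_22 = 5·1 + 0·7 + 6·6 = 8
t_23 = 5·8 + 0·1 + 6·7 = 5
t_24 = 5·5 + 0·8 + 6·1 = 9
t_25 = 5·9 + 0·5 + 6·8 = 5
t_26 = 5·5 + 0·9 + 6·5 = 0
t_27 = 5·0 + 0·5 + 6·9 = 10
t_28 = 5·10 + 0·0 + 6·5 = 3
t_29 = 5·3 + 0·10 + 6·0 = 4
t_30 = 5·4 + 0·3 + 6·10 = 3
t_31 = 5·3 + 0·4 + 6·3 = 0
t_32 = 5·0 + 0·3 + 6·4 = 2
t_33 = 5·2 + 0·0 + 6·3 = 6
t_34 = 5·6 + 0·2 + 6·0 = 8
t_35 = 5·8 + 0·6 + 6·2 = 8
t_36 = 5·8 + 0·8 + 6·6 = 10
t_37 = 5·10 + 0·8 + 6·8 = 10
t_38 = 5·10 + 0·10 + 6·8 = 10
t_39 = 5·10 + 0·10 + 6·10 = 0
t_40 = 5·0 + 0·10 + 6·10 = 5
t_41 = 5·5 + 0·0 + 6·10 = 8
t_42 = 5·8 + 0·5 + 6·0 = 7
t_43 = 5·7 + 0·8 + 6·5 = 10
t_44 = 5·10 + 0·7 + 6·8 = 10
t_45 = 5·10 + 0·10 + 6·7 = 4
t_46 = 5·4 + 0·10 + 6·10 = 3
t_47 = 5·3 + 0·4 + 6·10 = 9
t_48 = 5·9 + 0·3 + 6·4 = 3
t_49 = 5·3 + 0·9 + 6·3 = 0
t_50 = 5·0 + 0·3 + 6·9 = 10
t_51 = 5·10 + 0·0 + 6·3 = 2
t_52 = 5·2 + 0·10 + 6·0 = 10
t_53 = 5·10 + 0·2 + 6·10 = 0
t_54 = 5·0 + 0·10 + 6·2 = 1
t_55 = 5·1 + 0·0 + 6·10 = 10
t_56 = 5·10 + 0·1 + 6·0 = 6
t_57 = 5·6 + 0·10 + 6·1 = 3
t_58 = 5·3 + 0·6 + 6·10 = 9
t_59 = 5·9 + 0·3 + 6·6 = 4
t_60 = 5·4 + 0·9 + 6·3 = 5
t_61 = 5·5 + 0·4 + 6·9 = 2
t_62 = 5·2 + 0·5 + 6·4 = 1
t_63 = 5·1 + 0·2 + 6·5 = 2
t_64 = 5·2 + 0·1 + 6·2 = 0
t_65 = 5·0 + 0·2 + 6·1 = 6
t_66 = 5·6 + 0·0 + 6·2 = 9
t_67 = 5·9 + 0·6 + 6·0 = 1
t_68 = 5·1 + 0·9 + 6·6 = 8
t_69 = 5·8 + 0·1 + 6·9 = 6
t_70 = 5·6 + 0·8 + 6·1 = 3
t_71 = 5·3 + 0·6 + 6·8 = 8
t_72 = 5·8 + 0·3 + 6·6 = 10
t_73 = 5·10 + 0·8 + 6·3 = 2
t_74 = 5·2 + 0·10 + 6·8 = 3
t_75 = 5·3 + 0·2 + 6·10 = 9
t_76 = 5·9 + 0·3 + 6·2 = 2
t_77 = 5·2 + 0·9 + 6·3 = 6
t_78 = 5·6 + 0·2 + 6·9 = 7
t_79 = 5·7 + 0·6 + 6·2 = 3
t_80 = 5·3 + 0·7 + 6·6 = 7
t_81 = 5·7 + 0·3 + 6·7 = 0
t_82 = 5·0 + 0·7 + 6·3 = 7
t_83 = 5·7 + 0·0 + 6·7 = 0
t_84 = 5·0 + 0·7 + 6·0 = 0
t_85 = 5·0 + 0·0 + 6·7 = 9
t_86 = 5·9 + 0·0 + 6·0 = 1
t_87 = 5·1 + 0·9 + 6·0 = 5
t_88 = 5·5 + 0·1 + 6·9 = 2
t_89 = 5·2 + 0·5 + 6·1 = 5
t_90 = 5·5 + 0·2 + 6·5 = 0
t_91 = 5·0 + 0·5 + 6·2 = 1
t_92 = 5·1 + 0·0 + 6·5 = 2
t_93 = 5·2 + 0·1 + 6·0 = 10
t_94 = 5·10 + 0·2 + 6·1 = 1
t_95 = 5·1 + 0·10 + 6·2 = 6
t_96 = 5·6 + 0·1 + 6·10 = 2
t_97 = 5·2 + 0·6 + 6·1 = 5
t_98 = 5·5 + 0·2 + 6·6 = 6
t_99 = 5·6 + 0·5 + 6·2 = 9
t_100 = 5·9 + 0·6 + 6·5 = 9
t_101 = 5·9 + 0·9 + 6·6 = 4
t_102 = 5·4 + 0·9 + 6·9 = 8
t_103 = 5·8 + 0·4 + 6·9 = 6
t_104 = 5·6 + 0·8 + 6·4 = 10
t_105 = 5·10 + 0·6 + 6·8 = 10
t_106 = 5·10 + 0·10 + 6·6 = 9
t_107 = 5·9 + 0·10 + 6·10 = 6
t_108 = 5·6 + 0·9 + 6·10 = 2
t_109 = 5·2 + 0·6 + 6·9 = 9
t_110 = 5·9 + 0·2 + 6·6 = 4
t_111 = 5·4 + 0·9 + 6·2 = 10
t_112 = 5·10 + 0·4 + 6·9 = 5
t_113 = 5·5 + 0·10 + 6·4 = 5
t_114 = 5·5 + 0·5 + 6·10 = 8
t_115 = 5·8 + 0·5 + 6·5 = 4
t_116 = 5·4 + 0·8 + 6·5 = 6
t_117 = 5·6 + 0·4 + 6·8 = 1
t_118 = 5·1 + 0·6 + 6·4 = 7
t_119 = 5·7 + 0·1 + 6·6 = 5
t_120 = 5·5 + 0·7 + 6·1 = 9
t_121 = 5·9 + 0·5 + 6·7 = 10
t_122 = 5·10 + 0·9 + 6·5 = 3
(t_120, t_121, t_122) = (9, 10, 3) = (t_0, t_1, t_2), so the sequence has period 120.
338 ≡ 98 (mod 120), hence t_338 = t_98 = 6.

6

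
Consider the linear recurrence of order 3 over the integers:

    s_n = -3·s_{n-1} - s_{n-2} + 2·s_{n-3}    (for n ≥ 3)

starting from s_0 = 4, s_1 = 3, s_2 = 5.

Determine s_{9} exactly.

s_3 = -3·5 + -1·3 + 2·4 = -10
s_4 = -3·-10 + -1·5 + 2·3 = 31
s_5 = -3·31 + -1·-10 + 2·5 = -73
s_6 = -3·-73 + -1·31 + 2·-10 = 168
s_7 = -3·168 + -1·-73 + 2·31 = -369
s_8 = -3·-369 + -1·168 + 2·-73 = 793
s_9 = -3·793 + -1·-369 + 2·168 = -1674

-1674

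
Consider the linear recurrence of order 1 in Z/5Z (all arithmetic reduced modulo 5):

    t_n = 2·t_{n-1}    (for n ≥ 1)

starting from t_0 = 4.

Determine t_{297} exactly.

t_1 = 2·4 = 3
t_2 = 2·3 = 1
t_3 = 2·1 = 2
t_4 = 2·2 = 4
(t_4) = (4) = (t_0), so the sequence has period 4.
297 ≡ 1 (mod 4), hence t_297 = t_1 = 3.

3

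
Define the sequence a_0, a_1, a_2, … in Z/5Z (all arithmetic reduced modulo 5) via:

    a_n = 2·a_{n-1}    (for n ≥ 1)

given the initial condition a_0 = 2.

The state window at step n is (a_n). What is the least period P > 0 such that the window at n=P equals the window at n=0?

4

n=0: window = (2)
n=1: window = (4)
n=2: window = (3)
n=3: window = (1)
n=4: window = (2)
window at n=4 equals window at n=0 → period = 4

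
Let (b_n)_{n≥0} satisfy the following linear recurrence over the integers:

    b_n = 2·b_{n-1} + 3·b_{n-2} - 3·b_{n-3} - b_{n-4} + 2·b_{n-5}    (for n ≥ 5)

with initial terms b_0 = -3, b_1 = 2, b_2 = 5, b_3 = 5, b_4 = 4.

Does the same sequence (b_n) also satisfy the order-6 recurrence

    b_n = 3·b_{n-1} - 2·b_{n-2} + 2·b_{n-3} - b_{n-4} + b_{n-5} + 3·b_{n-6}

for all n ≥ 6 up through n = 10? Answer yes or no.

Terms b_0..b_10: -3, 2, 5, 5, 4, 0, -4, -15, -36, -97, -253
n=6: candidate gives -10, actual b_6 = -4 ✗

no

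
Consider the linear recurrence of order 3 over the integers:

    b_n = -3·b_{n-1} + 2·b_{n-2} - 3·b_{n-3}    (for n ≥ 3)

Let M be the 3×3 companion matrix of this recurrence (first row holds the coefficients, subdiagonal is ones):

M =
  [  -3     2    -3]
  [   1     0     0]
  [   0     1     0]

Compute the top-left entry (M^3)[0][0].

(M^3)[0][0] is the top entry after applying M 3 times to the unit state (1, 0, 0). Equivalently it is h_{5} for the auxiliary sequence (h_n) obeying the same recurrence with h_2 = 1 and h_i = 0 for 0 ≤ i < 2:
h_3 = -3·1 + 2·0 + -3·0 = -3
h_4 = -3·-3 + 2·1 + -3·0 = 11
h_5 = -3·11 + 2·-3 + -3·1 = -42

-42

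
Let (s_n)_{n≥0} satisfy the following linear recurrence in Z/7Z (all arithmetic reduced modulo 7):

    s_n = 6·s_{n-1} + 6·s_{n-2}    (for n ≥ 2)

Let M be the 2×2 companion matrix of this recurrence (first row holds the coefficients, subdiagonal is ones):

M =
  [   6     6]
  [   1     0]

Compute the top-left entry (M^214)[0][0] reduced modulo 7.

6

(M^214)[0][0] is the top entry after applying M 214 times to the unit state (1, 0). Equivalently it is h_{215} for the auxiliary sequence (h_n) obeying the same recurrence with h_1 = 1 and h_i = 0 for 0 ≤ i < 1:
h_2 = 6·1 + 6·0 = 6
h_3 = 6·6 + 6·1 = 0
h_4 = 6·0 + 6·6 = 1
(h_3, h_4) = (0, 1) = (h_0, h_1), so the sequence has period 3.
215 ≡ 2 (mod 3), hence h_215 = h_2 = 6.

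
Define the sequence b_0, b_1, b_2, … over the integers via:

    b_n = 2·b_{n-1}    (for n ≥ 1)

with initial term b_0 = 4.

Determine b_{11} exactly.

b_1 = 2·4 = 8
b_2 = 2·8 = 16
b_3 = 2·16 = 32
b_4 = 2·32 = 64
b_5 = 2·64 = 128
b_6 = 2·128 = 256
b_7 = 2·256 = 512
b_8 = 2·512 = 1024
b_9 = 2·1024 = 2048
b_10 = 2·2048 = 4096
b_11 = 2·4096 = 8192

8192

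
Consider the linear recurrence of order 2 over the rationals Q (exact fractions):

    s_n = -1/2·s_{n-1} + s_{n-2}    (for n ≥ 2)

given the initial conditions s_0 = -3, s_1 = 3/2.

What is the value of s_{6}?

s_2 = -1/2·3/2 + 1·-3 = -15/4
s_3 = -1/2·-15/4 + 1·3/2 = 27/8
s_4 = -1/2·27/8 + 1·-15/4 = -87/16
s_5 = -1/2·-87/16 + 1·27/8 = 195/32
s_6 = -1/2·195/32 + 1·-87/16 = -543/64

-543/64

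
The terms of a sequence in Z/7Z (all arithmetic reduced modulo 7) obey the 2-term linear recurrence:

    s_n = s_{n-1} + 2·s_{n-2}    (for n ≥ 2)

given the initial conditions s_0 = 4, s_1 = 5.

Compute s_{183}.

s_2 = 1·5 + 2·4 = 6
s_3 = 1·6 + 2·5 = 2
s_4 = 1·2 + 2·6 = 0
s_5 = 1·0 + 2·2 = 4
s_6 = 1·4 + 2·0 = 4
s_7 = 1·4 + 2·4 = 5
(s_6, s_7) = (4, 5) = (s_0, s_1), so the sequence has period 6.
183 ≡ 3 (mod 6), hence s_183 = s_3 = 2.

2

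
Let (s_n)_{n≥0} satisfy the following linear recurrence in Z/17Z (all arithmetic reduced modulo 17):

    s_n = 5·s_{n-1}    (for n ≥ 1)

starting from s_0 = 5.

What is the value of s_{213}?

s_1 = 5·5 = 8
s_2 = 5·8 = 6
s_3 = 5·6 = 13
s_4 = 5·13 = 14
s_5 = 5·14 = 2
s_6 = 5·2 = 10
s_7 = 5·10 = 16
s_8 = 5·16 = 12
s_9 = 5·12 = 9
s_10 = 5·9 = 11
s_11 = 5·11 = 4
s_12 = 5·4 = 3
s_13 = 5·3 = 15
s_14 = 5·15 = 7
s_15 = 5·7 = 1
s_16 = 5·1 = 5
(s_16) = (5) = (s_0), so the sequence has period 16.
213 ≡ 5 (mod 16), hence s_213 = s_5 = 2.

2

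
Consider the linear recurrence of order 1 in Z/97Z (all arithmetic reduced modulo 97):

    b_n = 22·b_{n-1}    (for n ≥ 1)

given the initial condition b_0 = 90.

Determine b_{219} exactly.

57

b_1 = 22·90 = 40
b_2 = 22·40 = 7
b_3 = 22·7 = 57
b_4 = 22·57 = 90
(b_4) = (90) = (b_0), so the sequence has period 4.
219 ≡ 3 (mod 4), hence b_219 = b_3 = 57.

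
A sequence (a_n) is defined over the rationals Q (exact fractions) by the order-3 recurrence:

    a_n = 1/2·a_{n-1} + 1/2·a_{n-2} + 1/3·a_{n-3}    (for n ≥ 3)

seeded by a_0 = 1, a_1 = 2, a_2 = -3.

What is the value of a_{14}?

-1693025/331776

a_3 = 1/2·-3 + 1/2·2 + 1/3·1 = -1/6
a_4 = 1/2·-1/6 + 1/2·-3 + 1/3·2 = -11/12
a_5 = 1/2·-11/12 + 1/2·-1/6 + 1/3·-3 = -37/24
a_6 = 1/2·-37/24 + 1/2·-11/12 + 1/3·-1/6 = -185/144
a_7 = 1/2·-185/144 + 1/2·-37/24 + 1/3·-11/12 = -55/32
a_8 = 1/2·-55/32 + 1/2·-185/144 + 1/3·-37/24 = -129/64
a_9 = 1/2·-129/64 + 1/2·-55/32 + 1/3·-185/144 = -7933/3456
a_10 = 1/2·-7933/3456 + 1/2·-129/64 + 1/3·-55/32 = -18859/6912
a_11 = 1/2·-18859/6912 + 1/2·-7933/3456 + 1/3·-129/64 = -14671/4608
a_12 = 1/2·-14671/4608 + 1/2·-18859/6912 + 1/3·-7933/3456 = -308657/82944
a_13 = 1/2·-308657/82944 + 1/2·-14671/4608 + 1/3·-18859/6912 = -723607/165888
a_14 = 1/2·-723607/165888 + 1/2·-308657/82944 + 1/3·-14671/4608 = -1693025/331776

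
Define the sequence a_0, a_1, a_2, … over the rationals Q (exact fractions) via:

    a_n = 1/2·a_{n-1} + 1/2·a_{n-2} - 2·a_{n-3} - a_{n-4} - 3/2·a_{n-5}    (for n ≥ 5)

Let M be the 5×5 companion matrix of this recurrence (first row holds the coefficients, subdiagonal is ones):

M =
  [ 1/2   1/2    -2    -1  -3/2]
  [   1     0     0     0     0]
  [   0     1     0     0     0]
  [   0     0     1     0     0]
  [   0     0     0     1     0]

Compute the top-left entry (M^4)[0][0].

(M^4)[0][0] is the top entry after applying M 4 times to the unit state (1, 0, 0, 0, 0). Equivalently it is h_{8} for the auxiliary sequence (h_n) obeying the same recurrence with h_4 = 1 and h_i = 0 for 0 ≤ i < 4:
h_5 = 1/2·1 + 1/2·0 + -2·0 + -1·0 + -3/2·0 = 1/2
h_6 = 1/2·1/2 + 1/2·1 + -2·0 + -1·0 + -3/2·0 = 3/4
h_7 = 1/2·3/4 + 1/2·1/2 + -2·1 + -1·0 + -3/2·0 = -11/8
h_8 = 1/2·-11/8 + 1/2·3/4 + -2·1/2 + -1·1 + -3/2·0 = -37/16

-37/16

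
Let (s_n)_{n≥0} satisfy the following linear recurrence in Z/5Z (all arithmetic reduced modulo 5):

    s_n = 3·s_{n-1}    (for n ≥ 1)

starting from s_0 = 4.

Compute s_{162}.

s_1 = 3·4 = 2
s_2 = 3·2 = 1
s_3 = 3·1 = 3
s_4 = 3·3 = 4
(s_4) = (4) = (s_0), so the sequence has period 4.
162 ≡ 2 (mod 4), hence s_162 = s_2 = 1.

1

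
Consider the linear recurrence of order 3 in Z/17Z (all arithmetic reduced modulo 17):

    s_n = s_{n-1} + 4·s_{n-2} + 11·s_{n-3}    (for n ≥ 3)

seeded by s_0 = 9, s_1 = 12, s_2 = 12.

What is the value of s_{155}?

s_3 = 1·12 + 4·12 + 11·9 = 6
s_4 = 1·6 + 4·12 + 11·12 = 16
s_5 = 1·16 + 4·6 + 11·12 = 2
s_6 = 1·2 + 4·16 + 11·6 = 13
s_7 = 1·13 + 4·2 + 11·16 = 10
s_8 = 1·10 + 4·13 + 11·2 = 16
Continuing the recurrence:
  s_9 = 12;  s_10 = 16;  s_11 = 2;  s_12 = 11;  s_13 = 8;  s_14 = 6
  s_15 = 6;  s_16 = 16;  s_17 = 4;  s_18 = 15;  s_19 = 3;  s_20 = 5
  s_21 = 12;  s_22 = 14;  s_23 = 15;  s_24 = 16;  s_25 = 9;  s_26 = 0
  s_27 = 8;  s_28 = 5;  s_29 = 3;  s_30 = 9;  s_31 = 8;  s_32 = 9
  s_33 = 4;  s_34 = 9;  s_35 = 5;  s_36 = 0;  s_37 = 0;  s_38 = 4
  s_39 = 4;  s_40 = 3;  s_41 = 12;  s_42 = 0;  s_43 = 13;  s_44 = 9
  s_45 = 10;  s_46 = 2;  s_47 = 5;  s_48 = 4;  s_49 = 12;  s_50 = 15
  s_51 = 5;  s_52 = 10;  s_53 = 8;  s_54 = 1;  s_55 = 7;  s_56 = 14
  s_57 = 2;  s_58 = 16;  s_59 = 8;  s_60 = 9;  s_61 = 13;  s_62 = 1
  s_63 = 16;  s_64 = 10;  s_65 = 0;  s_66 = 12;  s_67 = 3;  s_68 = 0
  s_69 = 8;  s_70 = 7;  s_71 = 5;  s_72 = 2;  s_73 = 14;  s_74 = 9
  s_75 = 2;  s_76 = 5;  s_77 = 10;  s_78 = 1;  s_79 = 11;  s_80 = 6
  s_81 = 10;  s_82 = 2;  s_83 = 6;  s_84 = 5;  s_85 = 0;  s_86 = 1
  s_87 = 5;  s_88 = 9;  s_89 = 6;  s_90 = 12;  s_91 = 16;  s_92 = 11
  s_93 = 3;  s_94 = 2;  s_95 = 16;  s_96 = 6;  s_97 = 7;  s_98 = 3
  s_99 = 12;  s_100 = 16;  s_101 = 12;  s_102 = 4;  s_103 = 7;  s_104 = 2
  s_105 = 6;  s_106 = 6;  s_107 = 1;  s_108 = 6;  s_109 = 8;  s_110 = 9
  s_111 = 5;  s_112 = 10;  s_113 = 10;  s_114 = 3;  s_115 = 0;  s_116 = 3
  s_117 = 2;  s_118 = 14;  s_119 = 4;  s_120 = 14;  s_121 = 14;  s_122 = 12
  s_123 = 1;  s_124 = 16;  s_125 = 16;  s_126 = 6;  s_127 = 8;  s_128 = 4
  s_129 = 0;  s_130 = 2;  s_131 = 12;  s_132 = 3;  s_133 = 5;  s_134 = 13
  s_135 = 15;  s_136 = 3;  s_137 = 2;  s_138 = 9;  s_139 = 16;  s_140 = 6
  s_141 = 16;  s_142 = 12;  s_143 = 6;  s_144 = 9;  s_145 = 12;  s_146 = 12
  s_147 = 6;  s_148 = 16;  s_149 = 2;  s_150 = 13;  s_151 = 10;  s_152 = 16
  s_153 = 12
s_154 = 1·12 + 4·16 + 11·10 = 16
s_155 = 1·16 + 4·12 + 11·16 = 2

2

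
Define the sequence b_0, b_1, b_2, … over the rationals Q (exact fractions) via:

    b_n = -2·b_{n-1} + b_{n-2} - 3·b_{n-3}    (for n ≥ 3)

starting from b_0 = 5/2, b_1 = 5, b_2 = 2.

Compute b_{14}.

b_3 = -2·2 + 1·5 + -3·5/2 = -13/2
b_4 = -2·-13/2 + 1·2 + -3·5 = 0
b_5 = -2·0 + 1·-13/2 + -3·2 = -25/2
b_6 = -2·-25/2 + 1·0 + -3·-13/2 = 89/2
b_7 = -2·89/2 + 1·-25/2 + -3·0 = -203/2
b_8 = -2·-203/2 + 1·89/2 + -3·-25/2 = 285
b_9 = -2·285 + 1·-203/2 + -3·89/2 = -805
b_10 = -2·-805 + 1·285 + -3·-203/2 = 4399/2
b_11 = -2·4399/2 + 1·-805 + -3·285 = -6059
b_12 = -2·-6059 + 1·4399/2 + -3·-805 = 33465/2
b_13 = -2·33465/2 + 1·-6059 + -3·4399/2 = -92245/2
b_14 = -2·-92245/2 + 1·33465/2 + -3·-6059 = 254309/2

254309/2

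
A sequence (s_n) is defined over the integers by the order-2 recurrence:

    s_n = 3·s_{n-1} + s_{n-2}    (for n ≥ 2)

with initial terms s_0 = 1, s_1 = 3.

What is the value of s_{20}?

s_2 = 3·3 + 1·1 = 10
s_3 = 3·10 + 1·3 = 33
s_4 = 3·33 + 1·10 = 109
s_5 = 3·109 + 1·33 = 360
s_6 = 3·360 + 1·109 = 1189
s_7 = 3·1189 + 1·360 = 3927
s_8 = 3·3927 + 1·1189 = 12970
s_9 = 3·12970 + 1·3927 = 42837
s_10 = 3·42837 + 1·12970 = 141481
s_11 = 3·141481 + 1·42837 = 467280
s_12 = 3·467280 + 1·141481 = 1543321
s_13 = 3·1543321 + 1·467280 = 5097243
s_14 = 3·5097243 + 1·1543321 = 16835050
s_15 = 3·16835050 + 1·5097243 = 55602393
s_16 = 3·55602393 + 1·16835050 = 183642229
s_17 = 3·183642229 + 1·55602393 = 606529080
s_18 = 3·606529080 + 1·183642229 = 2003229469
s_19 = 3·2003229469 + 1·606529080 = 6616217487
s_20 = 3·6616217487 + 1·2003229469 = 21851881930

21851881930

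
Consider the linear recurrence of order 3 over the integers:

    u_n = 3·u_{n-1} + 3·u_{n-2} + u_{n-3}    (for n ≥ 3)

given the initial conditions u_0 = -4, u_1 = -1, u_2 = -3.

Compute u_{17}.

-2364676521

u_3 = 3·-3 + 3·-1 + 1·-4 = -16
u_4 = 3·-16 + 3·-3 + 1·-1 = -58
u_5 = 3·-58 + 3·-16 + 1·-3 = -225
u_6 = 3·-225 + 3·-58 + 1·-16 = -865
u_7 = 3·-865 + 3·-225 + 1·-58 = -3328
u_8 = 3·-3328 + 3·-865 + 1·-225 = -12804
u_9 = 3·-12804 + 3·-3328 + 1·-865 = -49261
u_10 = 3·-49261 + 3·-12804 + 1·-3328 = -189523
u_11 = 3·-189523 + 3·-49261 + 1·-12804 = -729156
u_12 = 3·-729156 + 3·-189523 + 1·-49261 = -2805298
u_13 = 3·-2805298 + 3·-729156 + 1·-189523 = -10792885
u_14 = 3·-10792885 + 3·-2805298 + 1·-729156 = -41523705
u_15 = 3·-41523705 + 3·-10792885 + 1·-2805298 = -159755068
u_16 = 3·-159755068 + 3·-41523705 + 1·-10792885 = -614629204
u_17 = 3·-614629204 + 3·-159755068 + 1·-41523705 = -2364676521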